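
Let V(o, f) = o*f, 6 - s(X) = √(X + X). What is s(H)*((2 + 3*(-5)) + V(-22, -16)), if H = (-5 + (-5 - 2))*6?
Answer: 2034 - 4068*I ≈ 2034.0 - 4068.0*I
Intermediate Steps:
H = -72 (H = (-5 - 7)*6 = -12*6 = -72)
s(X) = 6 - √2*√X (s(X) = 6 - √(X + X) = 6 - √(2*X) = 6 - √2*√X)
V(o, f) = f*o
s(H)*((2 + 3*(-5)) + V(-22, -16)) = (6 - √2*√(-72))*((2 + 3*(-5)) - 16*(-22)) = (6 - √2*6*I*√2)*((2 - 15) + 352) = (6 - 12*I)*(-13 + 352) = (6 - 12*I)*339 = 2034 - 4068*I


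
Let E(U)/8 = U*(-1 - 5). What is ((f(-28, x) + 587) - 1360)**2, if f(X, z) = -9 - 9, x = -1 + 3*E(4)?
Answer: 625681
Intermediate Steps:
E(U) = -48*U (E(U) = 8*(U*(-1 - 5)) = 8*(U*(-6)) = 8*(-6*U) = -48*U)
x = -577 (x = -1 + 3*(-48*4) = -1 + 3*(-192) = -1 - 576 = -577)
f(X, z) = -18
((f(-28, x) + 587) - 1360)**2 = ((-18 + 587) - 1360)**2 = (569 - 1360)**2 = (-791)**2 = 625681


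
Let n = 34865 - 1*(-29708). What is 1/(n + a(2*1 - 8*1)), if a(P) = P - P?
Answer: 1/64573 ≈ 1.5486e-5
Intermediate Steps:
a(P) = 0
n = 64573 (n = 34865 + 29708 = 64573)
1/(n + a(2*1 - 8*1)) = 1/(64573 + 0) = 1/64573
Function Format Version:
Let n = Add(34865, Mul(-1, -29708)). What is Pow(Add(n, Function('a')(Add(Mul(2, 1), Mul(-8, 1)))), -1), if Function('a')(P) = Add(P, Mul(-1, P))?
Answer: Rational(1, 64573) ≈ 1.5486e-5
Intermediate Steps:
Function('a')(P) = 0
n = 64573 (n = Add(34865, 29708) = 64573)
Pow(Add(n, Function('a')(Add(Mul(2, 1), Mul(-8, 1)))), -1) = Pow(Add(64573, 0), -1) = Pow(64573, -1) = Rational(1, 64573)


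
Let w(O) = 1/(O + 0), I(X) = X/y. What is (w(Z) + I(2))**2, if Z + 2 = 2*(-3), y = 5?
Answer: 121/1600 ≈ 0.075625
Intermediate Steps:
Z = -8 (Z = -2 + 2*(-3) = -2 - 6 = -8)
I(X) = X/5
w(O) = 1/O
(w(Z) + I(2))**2 = (1/(-8) + (1/5)*2)**2 = (-1/8 + 2/5)**2 = (11/40)**2 = 121/1600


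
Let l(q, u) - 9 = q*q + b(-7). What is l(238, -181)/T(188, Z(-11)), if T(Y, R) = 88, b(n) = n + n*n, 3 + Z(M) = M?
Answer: 56695/88 ≈ 644.26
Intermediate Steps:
Z(M) = -3 + M
b(n) = n + n²
l(q, u) = 51 + q² (l(q, u) = 9 + (q*q - 7*(1 - 7)) = 9 + (q² - 7*(-6)) = 9 + (q² + 42) = 9 + (42 + q²) = 51 + q²)
l(238, -181)/T(188, Z(-11)) = (51 + 238²)/88 = (51 + 56644)*(1/88) = 56695*(1/88) = 56695/88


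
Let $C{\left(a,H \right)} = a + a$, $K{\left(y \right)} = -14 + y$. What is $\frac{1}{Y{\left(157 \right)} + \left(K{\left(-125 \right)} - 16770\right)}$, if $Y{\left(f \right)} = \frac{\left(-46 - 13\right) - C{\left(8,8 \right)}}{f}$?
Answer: $- \frac{157}{2654788} \approx -5.9138 \cdot 10^{-5}$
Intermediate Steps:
$C{\left(a,H \right)} = 2 a$
$Y{\left(f \right)} = - \frac{75}{f}$ ($Y{\left(f \right)} = \frac{\left(-46 - 13\right) - 2 \cdot 8}{f} = \frac{-59 - 16}{f} = - \frac{75}{f}$)
$\frac{1}{Y{\left(157 \right)} + \left(K{\left(-125 \right)} - 16770\right)} = \frac{1}{- \frac{75}{157} - 16909} = \frac{1}{- \frac{2654788}{157}} = - \frac{157}{2654788}$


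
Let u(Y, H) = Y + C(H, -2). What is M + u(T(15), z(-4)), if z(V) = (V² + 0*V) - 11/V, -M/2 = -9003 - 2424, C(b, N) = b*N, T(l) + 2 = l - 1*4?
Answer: 45651/2 ≈ 22826.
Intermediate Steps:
T(l) = -6 + l (T(l) = -2 + (l - 1*4) = -2 + (l - 4) = -2 + (-4 + l) = -6 + l)
C(b, N) = N*b
M = 22854 (M = -2*(-9003 - 2424) = -2*(-11427) = 22854)
z(V) = V² - 11/V (z(V) = (V² + 0) - 11/V = V² - 11/V)
u(Y, H) = Y - 2*H
M + u(T(15), z(-4)) = 22854 + ((-6 + 15) - 2*(-11 + (-4)³)/(-4)) = 22854 + (9 - (-1)*(-11 - 64)/2) = 22854 + (9 - (-1)*(-75)/2) = 22854 + (9 - 2*75/4) = 22854 + (9 - 75/2) = 22854 - 57/2 = 45651/2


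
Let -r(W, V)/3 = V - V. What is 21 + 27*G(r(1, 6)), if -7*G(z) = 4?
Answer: 39/7 ≈ 5.5714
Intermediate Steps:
r(W, V) = 0 (r(W, V) = -3*(V - V) = -3*0 = 0)
G(z) = -4/7 (G(z) = -⅐*4 = -4/7)
21 + 27*G(r(1, 6)) = 21 + 27*(-4/7) = 21 - 108/7 = 39/7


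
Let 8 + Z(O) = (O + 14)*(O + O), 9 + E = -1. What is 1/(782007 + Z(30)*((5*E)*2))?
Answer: 1/518807 ≈ 1.9275e-6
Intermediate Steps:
E = -10 (E = -9 - 1 = -10)
Z(O) = -8 + 2*O*(14 + O) (Z(O) = -8 + (O + 14)*(O + O) = -8 + (14 + O)*(2*O) = -8 + 2*O*(14 + O))
1/(782007 + Z(30)*((5*E)*2)) = 1/(782007 + (-8 + 2*30² + 28*30)*((5*(-10))*2)) = 1/(782007 + (-8 + 2*900 + 840)*(-50*2)) = 1/(782007 + (-8 + 1800 + 840)*(-100)) = 1/(782007 + 2632*(-100)) = 1/(782007 - 263200) = 1/518807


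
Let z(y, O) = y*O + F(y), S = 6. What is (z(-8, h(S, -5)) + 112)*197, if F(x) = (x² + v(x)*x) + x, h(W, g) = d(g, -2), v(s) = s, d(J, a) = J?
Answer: 53584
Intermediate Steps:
h(W, g) = g
F(x) = x + 2*x² (F(x) = (x² + x*x) + x = (x² + x²) + x = 2*x² + x = x + 2*x²)
z(y, O) = O*y + y*(1 + 2*y) (z(y, O) = y*O + y*(1 + 2*y) = O*y + y*(1 + 2*y))
(z(-8, h(S, -5)) + 112)*197 = (-8*(1 - 5 + 2*(-8)) + 112)*197 = (-8*(1 - 5 - 16) + 112)*197 = (-8*(-20) + 112)*197 = (160 + 112)*197 = 272*197 = 53584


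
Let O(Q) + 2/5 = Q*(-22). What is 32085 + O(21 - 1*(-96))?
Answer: 147553/5 ≈ 29511.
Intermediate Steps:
O(Q) = -2/5 - 22*Q (O(Q) = -2/5 + Q*(-22) = -2/5 - 22*Q)
32085 + O(21 - 1*(-96)) = 32085 + (-2/5 - 22*(21 - 1*(-96))) = 32085 + (-2/5 - 22*(21 + 96)) = 32085 + (-2/5 - 22*117) = 32085 + (-2/5 - 2574) = 32085 - 12872/5 = 147553/5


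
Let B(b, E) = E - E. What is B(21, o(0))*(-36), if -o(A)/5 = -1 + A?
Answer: 0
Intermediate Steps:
o(A) = 5 - 5*A (o(A) = -5*(-1 + A) = 5 - 5*A)
B(b, E) = 0
B(21, o(0))*(-36) = 0*(-36) = 0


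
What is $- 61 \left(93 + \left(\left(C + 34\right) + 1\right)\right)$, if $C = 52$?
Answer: $-10980$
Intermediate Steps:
$- 61 \left(93 + \left(\left(C + 34\right) + 1\right)\right) = - 61 \left(93 + \left(\left(52 + 34\right) + 1\right)\right) = - 61 \left(93 + \left(86 + 1\right)\right) = - 61 \left(93 + 87\right) = \left(-61\right) 180 = -10980$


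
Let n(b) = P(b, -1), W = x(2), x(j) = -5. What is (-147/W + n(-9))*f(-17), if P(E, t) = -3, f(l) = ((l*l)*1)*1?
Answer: 38148/5 ≈ 7629.6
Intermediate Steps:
f(l) = l² (f(l) = (l²*1)*1 = l²*1 = l²)
W = -5
n(b) = -3
(-147/W + n(-9))*f(-17) = (-147/(-5) - 3)*(-17)² = (-147*(-⅕) - 3)*289 = (147/5 - 3)*289 = (132/5)*289 = 38148/5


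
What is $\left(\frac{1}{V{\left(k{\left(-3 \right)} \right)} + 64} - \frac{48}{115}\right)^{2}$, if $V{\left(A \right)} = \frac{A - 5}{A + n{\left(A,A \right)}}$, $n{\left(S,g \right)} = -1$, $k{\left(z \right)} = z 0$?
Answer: $\frac{19321}{119025} \approx 0.16233$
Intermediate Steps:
$k{\left(z \right)} = 0$
$V{\left(A \right)} = \frac{-5 + A}{-1 + A}$ ($V{\left(A \right)} = \frac{A - 5}{A - 1} = \frac{-5 + A}{-1 + A}$)
$\left(\frac{1}{V{\left(k{\left(-3 \right)} \right)} + 64} - \frac{48}{115}\right)^{2} = \left(\frac{1}{\frac{-5 + 0}{-1 + 0} + 64} - \frac{48}{115}\right)^{2} = \left(\frac{1}{\frac{1}{-1} \left(-5\right) + 64} - \frac{48}{115}\right)^{2} = \left(\frac{1}{\left(-1\right) \left(-5\right) + 64} - \frac{48}{115}\right)^{2} = \left(\frac{1}{5 + 64} - \frac{48}{115}\right)^{2} = \left(\frac{1}{69} - \frac{48}{115}\right)^{2} = \left(- \frac{139}{345}\right)^{2} = \frac{19321}{119025}$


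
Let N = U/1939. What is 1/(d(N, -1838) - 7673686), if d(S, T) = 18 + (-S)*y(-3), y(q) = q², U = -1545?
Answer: -1939/14879228347 ≈ -1.3032e-7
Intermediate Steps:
N = -1545/1939 ≈ -0.79680
d(S, T) = 18 - 9*S (d(S, T) = 18 - S*(-3)² = 18 - S*9 = 18 - 9*S)
1/(d(N, -1838) - 7673686) = 1/((18 - 9*(-1545/1939)) - 7673686) = 1/((18 + 13905/1939) - 7673686) = 1/(48807/1939 - 7673686) = 1/(-14879228347/1939) = -1939/14879228347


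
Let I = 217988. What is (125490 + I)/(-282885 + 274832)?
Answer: -343478/8053 ≈ -42.652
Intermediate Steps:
(125490 + I)/(-282885 + 274832) = (125490 + 217988)/(-282885 + 274832) = 343478/(-8053) = 343478*(-1/8053) = -343478/8053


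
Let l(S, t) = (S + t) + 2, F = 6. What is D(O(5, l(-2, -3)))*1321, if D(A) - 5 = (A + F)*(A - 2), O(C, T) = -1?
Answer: -13210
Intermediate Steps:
l(S, t) = 2 + S + t
D(A) = 5 + (-2 + A)*(6 + A) (D(A) = 5 + (A + 6)*(A - 2) = 5 + (6 + A)*(-2 + A) = 5 + (-2 + A)*(6 + A))
D(O(5, l(-2, -3)))*1321 = (-7 + (-1)² + 4*(-1))*1321 = (-7 + 1 - 4)*1321 = -10*1321 = -13210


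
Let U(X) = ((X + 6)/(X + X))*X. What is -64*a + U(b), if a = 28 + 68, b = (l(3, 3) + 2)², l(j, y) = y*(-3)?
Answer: -12233/2 ≈ -6116.5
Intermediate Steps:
l(j, y) = -3*y
b = 49 (b = (-3*3 + 2)² = (-9 + 2)² = (-7)² = 49)
a = 96
U(X) = 3 + X/2 (U(X) = ((6 + X)/((2*X)))*X = ((6 + X)*(1/(2*X)))*X = ((6 + X)/(2*X))*X = 3 + X/2)
-64*a + U(b) = -64*96 + (3 + (½)*49) = -6144 + (3 + 49/2) = -6144 + 55/2 = -12233/2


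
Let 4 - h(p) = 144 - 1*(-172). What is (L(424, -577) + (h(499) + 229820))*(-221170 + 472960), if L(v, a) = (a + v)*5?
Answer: 57595199970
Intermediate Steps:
L(v, a) = 5*a + 5*v
h(p) = -312 (h(p) = 4 - (144 - 1*(-172)) = 4 - (144 + 172) = 4 - 1*316 = 4 - 316 = -312)
(L(424, -577) + (h(499) + 229820))*(-221170 + 472960) = ((5*(-577) + 5*424) + (-312 + 229820))*(-221170 + 472960) = ((-2885 + 2120) + 229508)*251790 = (-765 + 229508)*251790 = 228743*251790 = 57595199970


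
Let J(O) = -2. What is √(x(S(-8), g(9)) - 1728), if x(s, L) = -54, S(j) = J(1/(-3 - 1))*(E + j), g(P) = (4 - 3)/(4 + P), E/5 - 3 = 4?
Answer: 9*I*√22 ≈ 42.214*I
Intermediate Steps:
E = 35 (E = 15 + 5*4 = 15 + 20 = 35)
g(P) = 1/(4 + P)
S(j) = -70 - 2*j (S(j) = -2*(35 + j) = -70 - 2*j)
√(x(S(-8), g(9)) - 1728) = √(-54 - 1728) = √(-1782) = 9*I*√22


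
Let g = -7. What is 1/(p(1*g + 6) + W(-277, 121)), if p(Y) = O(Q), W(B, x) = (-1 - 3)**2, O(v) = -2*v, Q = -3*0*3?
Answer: 1/16 ≈ 0.062500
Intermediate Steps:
Q = 0 (Q = 0*3 = 0)
W(B, x) = 16 (W(B, x) = (-4)**2 = 16)
p(Y) = 0 (p(Y) = -2*0 = 0)
1/(p(1*g + 6) + W(-277, 121)) = 1/(0 + 16) = 1/16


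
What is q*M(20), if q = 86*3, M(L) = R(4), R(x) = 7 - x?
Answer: 774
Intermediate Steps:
M(L) = 3 (M(L) = 7 - 1*4 = 7 - 4 = 3)
q = 258
q*M(20) = 258*3 = 774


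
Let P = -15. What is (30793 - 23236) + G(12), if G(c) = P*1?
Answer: 7542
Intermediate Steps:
G(c) = -15 (G(c) = -15*1 = -15)
(30793 - 23236) + G(12) = (30793 - 23236) - 15 = 7557 - 15 = 7542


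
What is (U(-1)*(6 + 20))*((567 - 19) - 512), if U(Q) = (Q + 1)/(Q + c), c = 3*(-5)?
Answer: 0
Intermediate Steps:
c = -15
U(Q) = (1 + Q)/(-15 + Q) (U(Q) = (Q + 1)/(Q - 15) = (1 + Q)/(-15 + Q))
(U(-1)*(6 + 20))*((567 - 19) - 512) = (((1 - 1)/(-15 - 1))*(6 + 20))*((567 - 19) - 512) = ((0/(-16))*26)*(548 - 512) = (-1/16*0*26)*36 = (0*26)*36 = 0*36 = 0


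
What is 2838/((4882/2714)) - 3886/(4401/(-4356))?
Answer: 6474311558/1193649 ≈ 5424.0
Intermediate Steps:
2838/((4882/2714)) - 3886/(4401/(-4356)) = 2838/((4882*(1/2714))) - 3886/(4401*(-1/4356)) = 2838/(2441/1357) - 3886/(-489/484) = 2838*(1357/2441) - 3886*(-484/489) = 3851166/2441 + 1880824/489 = 6474311558/1193649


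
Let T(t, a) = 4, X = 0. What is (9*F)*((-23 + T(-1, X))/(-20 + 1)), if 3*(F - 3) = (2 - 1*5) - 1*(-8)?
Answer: 42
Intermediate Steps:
F = 14/3 (F = 3 + ((2 - 1*5) - 1*(-8))/3 = 3 + ((2 - 5) + 8)/3 = 3 + (-3 + 8)/3 = 3 + (⅓)*5 = 3 + 5/3 = 14/3 ≈ 4.6667)
(9*F)*((-23 + T(-1, X))/(-20 + 1)) = (9*(14/3))*((-23 + 4)/(-20 + 1)) = 42*(-19/(-19)) = 42*(-19*(-1/19)) = 42*1 = 42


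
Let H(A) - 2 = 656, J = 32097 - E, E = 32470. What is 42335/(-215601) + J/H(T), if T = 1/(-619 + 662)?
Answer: -108275603/141865458 ≈ -0.76323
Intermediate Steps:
J = -373 (J = 32097 - 1*32470 = 32097 - 32470 = -373)
T = 1/43 ≈ 0.023256
H(A) = 658 (H(A) = 2 + 656 = 658)
42335/(-215601) + J/H(T) = 42335/(-215601) - 373/658 = 42335*(-1/215601) - 373*1/658 = -42335/215601 - 373/658 = -108275603/141865458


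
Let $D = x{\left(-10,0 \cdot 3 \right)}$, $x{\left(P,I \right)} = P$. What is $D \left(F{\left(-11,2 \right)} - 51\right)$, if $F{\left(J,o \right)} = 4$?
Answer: $470$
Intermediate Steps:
$D = -10$
$D \left(F{\left(-11,2 \right)} - 51\right) = - 10 \left(4 - 51\right) = \left(-10\right) \left(-47\right) = 470$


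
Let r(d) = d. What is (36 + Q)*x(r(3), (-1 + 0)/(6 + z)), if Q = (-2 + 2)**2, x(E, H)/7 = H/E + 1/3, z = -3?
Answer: 56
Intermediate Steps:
x(E, H) = 7/3 + 7*H/E (x(E, H) = 7*(H/E + 1/3) = 7*(1/3 + H/E) = 7/3 + 7*H/E)
Q = 0 (Q = 0**2 = 0)
(36 + Q)*x(r(3), (-1 + 0)/(6 + z)) = (36 + 0)*(7/3 + 7*((-1 + 0)/(6 - 3))/3) = 36*(7/3 + 7*(-1/3)*(1/3)) = 36*(7/3 - 7/9) = 36*(14/9) = 56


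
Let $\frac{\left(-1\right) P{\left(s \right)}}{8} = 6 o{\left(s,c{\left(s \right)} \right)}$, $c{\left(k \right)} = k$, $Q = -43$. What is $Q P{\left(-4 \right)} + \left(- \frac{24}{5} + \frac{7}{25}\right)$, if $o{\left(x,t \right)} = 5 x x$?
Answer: $\frac{4127887}{25} \approx 1.6512 \cdot 10^{5}$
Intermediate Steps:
$o{\left(x,t \right)} = 5 x^{2}$
$P{\left(s \right)} = - 240 s^{2}$ ($P{\left(s \right)} = - 8 \cdot 6 \cdot 5 s^{2} = - 8 \cdot 30 s^{2} = - 240 s^{2}$)
$Q P{\left(-4 \right)} + \left(- \frac{24}{5} + \frac{7}{25}\right) = - 43 \left(- 240 \left(-4\right)^{2}\right) + \left(- \frac{24}{5} + \frac{7}{25}\right) = - 43 \left(\left(-240\right) 16\right) + \left(\left(-24\right) \frac{1}{5} + 7 \cdot \frac{1}{25}\right) = \left(-43\right) \left(-3840\right) + \left(- \frac{24}{5} + \frac{7}{25}\right) = 165120 - \frac{113}{25} = \frac{4127887}{25}$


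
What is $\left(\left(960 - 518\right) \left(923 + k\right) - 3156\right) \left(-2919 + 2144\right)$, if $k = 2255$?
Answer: $-1086178000$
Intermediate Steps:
$\left(\left(960 - 518\right) \left(923 + k\right) - 3156\right) \left(-2919 + 2144\right) = \left(\left(960 - 518\right) \left(923 + 2255\right) - 3156\right) \left(-2919 + 2144\right) = \left(442 \cdot 3178 - 3156\right) \left(-775\right) = \left(1404676 - 3156\right) \left(-775\right) = 1401520 \left(-775\right) = -1086178000$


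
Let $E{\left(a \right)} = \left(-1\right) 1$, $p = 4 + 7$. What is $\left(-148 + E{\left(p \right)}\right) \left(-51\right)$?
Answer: $7599$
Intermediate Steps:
$p = 11$
$E{\left(a \right)} = -1$
$\left(-148 + E{\left(p \right)}\right) \left(-51\right) = \left(-148 - 1\right) \left(-51\right) = \left(-149\right) \left(-51\right) = 7599$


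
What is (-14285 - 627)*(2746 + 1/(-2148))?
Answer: -21989261296/537 ≈ -4.0948e+7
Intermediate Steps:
(-14285 - 627)*(2746 + 1/(-2148)) = -14912*(2746 - 1/2148) = -14912*5898407/2148 = -21989261296/537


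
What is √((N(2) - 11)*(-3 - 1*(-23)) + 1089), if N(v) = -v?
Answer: √829 ≈ 28.792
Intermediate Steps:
√((N(2) - 11)*(-3 - 1*(-23)) + 1089) = √((-1*2 - 11)*(-3 - 1*(-23)) + 1089) = √((-2 - 11)*(-3 + 23) + 1089) = √(-13*20 + 1089) = √(-260 + 1089) = √829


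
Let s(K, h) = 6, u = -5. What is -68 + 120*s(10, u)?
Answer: 652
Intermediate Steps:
-68 + 120*s(10, u) = -68 + 120*6 = -68 + 720 = 652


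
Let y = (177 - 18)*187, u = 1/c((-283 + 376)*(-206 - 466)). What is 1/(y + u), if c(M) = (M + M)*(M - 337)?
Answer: 7853622336/233511752916289 ≈ 3.3633e-5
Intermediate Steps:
c(M) = 2*M*(-337 + M) (c(M) = (2*M)*(-337 + M) = 2*M*(-337 + M))
u = 1/7853622336 (u = 1/(2*((-283 + 376)*(-206 - 466))*(-337 + (-283 + 376)*(-206 - 466))) = 1/(2*(93*(-672))*(-337 + 93*(-672))) = 1/(2*(-62496)*(-337 - 62496)) = 1/(2*(-62496)*(-62833)) = 1/7853622336 ≈ 1.2733e-10)
y = 29733 (y = 159*187 = 29733)
1/(y + u) = 1/(29733 + 1/7853622336) = 1/(233511752916289/7853622336) = 7853622336/233511752916289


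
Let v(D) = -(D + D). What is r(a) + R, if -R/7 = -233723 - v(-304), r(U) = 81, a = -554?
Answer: 1640398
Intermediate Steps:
v(D) = -2*D
R = 1640317 (R = -7*(-233723 - (-2)*(-304)) = -7*(-233723 - 1*608) = -7*(-233723 - 608) = -7*(-234331) = 1640317)
r(a) + R = 81 + 1640317 = 1640398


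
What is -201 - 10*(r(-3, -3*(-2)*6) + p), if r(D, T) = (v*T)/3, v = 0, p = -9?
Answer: -111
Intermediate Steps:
r(D, T) = 0 (r(D, T) = (0*T)/3 = 0*(1/3) = 0)
-201 - 10*(r(-3, -3*(-2)*6) + p) = -201 - 10*(0 - 9) = -201 - 10*(-9) = -201 - 1*(-90) = -201 + 90 = -111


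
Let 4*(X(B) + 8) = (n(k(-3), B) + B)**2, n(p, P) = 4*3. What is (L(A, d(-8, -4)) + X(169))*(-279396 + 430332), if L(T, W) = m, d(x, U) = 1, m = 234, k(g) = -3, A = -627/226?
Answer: 1270315110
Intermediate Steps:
A = -627/226 (A = -627*1/226 = -627/226 ≈ -2.7743)
L(T, W) = 234
n(p, P) = 12
X(B) = -8 + (12 + B)**2/4
(L(A, d(-8, -4)) + X(169))*(-279396 + 430332) = (234 + (-8 + (12 + 169)**2/4))*(-279396 + 430332) = (234 + (-8 + (1/4)*181**2))*150936 = (234 + (-8 + (1/4)*32761))*150936 = (234 + (-8 + 32761/4))*150936 = (234 + 32729/4)*150936 = (33665/4)*150936 = 1270315110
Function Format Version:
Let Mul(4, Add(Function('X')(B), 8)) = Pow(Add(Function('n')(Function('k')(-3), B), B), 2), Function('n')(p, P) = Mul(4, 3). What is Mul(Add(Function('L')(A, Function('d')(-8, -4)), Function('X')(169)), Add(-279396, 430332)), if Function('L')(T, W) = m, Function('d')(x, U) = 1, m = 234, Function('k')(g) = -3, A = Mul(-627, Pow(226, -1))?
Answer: 1270315110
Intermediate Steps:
A = Rational(-627, 226) (A = Mul(-627, Rational(1, 226)) = Rational(-627, 226) ≈ -2.7743)
Function('L')(T, W) = 234
Function('n')(p, P) = 12
Function('X')(B) = Add(-8, Mul(Rational(1, 4), Pow(Add(12, B), 2)))
Mul(Add(Function('L')(A, Function('d')(-8, -4)), Function('X')(169)), Add(-279396, 430332)) = Mul(Add(234, Add(-8, Mul(Rational(1, 4), Pow(Add(12, 169), 2)))), Add(-279396, 430332)) = Mul(Add(234, Add(-8, Mul(Rational(1, 4), Pow(181, 2)))), 150936) = Mul(Add(234, Add(-8, Mul(Rational(1, 4), 32761))), 150936) = Mul(Add(234, Add(-8, Rational(32761, 4))), 150936) = Mul(Add(234, Rational(32729, 4)), 150936) = Mul(Rational(33665, 4), 150936) = 1270315110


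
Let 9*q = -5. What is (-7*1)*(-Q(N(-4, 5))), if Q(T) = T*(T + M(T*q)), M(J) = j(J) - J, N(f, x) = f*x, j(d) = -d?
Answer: 53200/9 ≈ 5911.1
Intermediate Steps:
q = -5/9 (q = (⅑)*(-5) = -5/9 ≈ -0.55556)
M(J) = -2*J (M(J) = -J - J = -2*J)
Q(T) = 19*T²/9 (Q(T) = T*(T - 2*T*(-5)/9) = T*(T - (-10)*T/9) = T*(T + 10*T/9) = T*(19*T/9) = 19*T²/9)
(-7*1)*(-Q(N(-4, 5))) = (-7*1)*(-19*(-4*5)²/9) = -(-7)*(19/9)*(-20)² = -(-7)*(19/9)*400 = -(-7)*7600/9 = -7*(-7600/9) = 53200/9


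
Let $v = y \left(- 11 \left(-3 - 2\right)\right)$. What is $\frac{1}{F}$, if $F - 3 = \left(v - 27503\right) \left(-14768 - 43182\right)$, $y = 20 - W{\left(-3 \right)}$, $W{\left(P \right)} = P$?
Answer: $\frac{1}{1520492103} \approx 6.5768 \cdot 10^{-10}$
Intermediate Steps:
$y = 23$ ($y = 20 - -3 = 20 + 3 = 23$)
$v = 1265$ ($v = 23 \left(- 11 \left(-3 - 2\right)\right) = 23 \left(\left(-11\right) \left(-5\right)\right) = 23 \cdot 55 = 1265$)
$F = 1520492103$ ($F = 3 + \left(1265 - 27503\right) \left(-14768 - 43182\right) = 3 + \left(1265 - 27503\right) \left(-57950\right) = 3 - -1520492100 = 3 + 1520492100 = 1520492103$)
$\frac{1}{F} = \frac{1}{1520492103}$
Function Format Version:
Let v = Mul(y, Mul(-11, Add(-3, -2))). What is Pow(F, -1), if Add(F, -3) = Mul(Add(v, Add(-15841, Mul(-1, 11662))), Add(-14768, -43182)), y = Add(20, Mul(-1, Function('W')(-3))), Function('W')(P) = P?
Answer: Rational(1, 1520492103) ≈ 6.5768e-10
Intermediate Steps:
y = 23 (y = Add(20, Mul(-1, -3)) = Add(20, 3) = 23)
v = 1265 (v = Mul(23, Mul(-11, Add(-3, -2))) = Mul(23, Mul(-11, -5)) = Mul(23, 55) = 1265)
F = 1520492103 (F = Add(3, Mul(Add(1265, Add(-15841, Mul(-1, 11662))), Add(-14768, -43182))) = Add(3, Mul(Add(1265, Add(-15841, -11662)), -57950)) = Add(3, Mul(Add(1265, -27503), -57950)) = Add(3, Mul(-26238, -57950)) = Add(3, 1520492100) = 1520492103)
Pow(F, -1) = Pow(1520492103, -1) = Rational(1, 1520492103)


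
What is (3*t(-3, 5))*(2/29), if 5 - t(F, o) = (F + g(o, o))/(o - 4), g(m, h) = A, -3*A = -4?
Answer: 40/29 ≈ 1.3793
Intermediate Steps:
A = 4/3 (A = -⅓*(-4) = 4/3 ≈ 1.3333)
g(m, h) = 4/3
t(F, o) = 5 - (4/3 + F)/(-4 + o) (t(F, o) = 5 - (F + 4/3)/(o - 4) = 5 - (4/3 + F)/(-4 + o))
(3*t(-3, 5))*(2/29) = (3*((-64/3 - 1*(-3) + 5*5)/(-4 + 5)))*(2/29) = (3*((-64/3 + 3 + 25)/1))*(2*(1/29)) = (3*(1*(20/3)))*(2/29) = (3*(20/3))*(2/29) = 20*(2/29) = 40/29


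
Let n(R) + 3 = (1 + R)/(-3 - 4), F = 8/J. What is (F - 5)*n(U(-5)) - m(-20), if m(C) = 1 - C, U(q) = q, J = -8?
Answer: -45/7 ≈ -6.4286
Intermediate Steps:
F = -1 (F = 8/(-8) = 8*(-1/8) = -1)
n(R) = -22/7 - R/7 (n(R) = -3 + (1 + R)/(-3 - 4) = -3 + (1 + R)/(-7) = -3 + (1 + R)*(-1/7) = -3 + (-1/7 - R/7) = -22/7 - R/7)
(F - 5)*n(U(-5)) - m(-20) = (-1 - 5)*(-22/7 - 1/7*(-5)) - (1 - 1*(-20)) = -6*(-22/7 + 5/7) - (1 + 20) = -6*(-17/7) - 1*21 = 102/7 - 21 = -45/7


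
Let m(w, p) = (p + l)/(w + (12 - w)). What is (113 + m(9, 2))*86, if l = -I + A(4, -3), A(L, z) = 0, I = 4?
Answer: 29111/3 ≈ 9703.7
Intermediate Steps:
l = -4 (l = -1*4 + 0 = -4 + 0 = -4)
m(w, p) = -⅓ + p/12 (m(w, p) = (p - 4)/(w + (12 - w)) = (-4 + p)/12 = (-4 + p)*(1/12) = -⅓ + p/12)
(113 + m(9, 2))*86 = (113 + (-⅓ + (1/12)*2))*86 = (113 + (-⅓ + ⅙))*86 = (113 - ⅙)*86 = (677/6)*86 = 29111/3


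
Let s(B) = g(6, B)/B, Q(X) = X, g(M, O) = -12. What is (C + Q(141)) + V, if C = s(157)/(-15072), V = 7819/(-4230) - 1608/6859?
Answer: 397389320070149/2860621947720 ≈ 138.92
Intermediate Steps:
V = -60432361/29013570 (V = 7819*(-1/4230) - 1608*1/6859 = -7819/4230 - 1608/6859 = -60432361/29013570 ≈ -2.0829)
s(B) = -12/B
C = 1/197192 (C = -12/157/(-15072) = -12*1/157*(-1/15072) = -12/157*(-1/15072) = 1/197192 ≈ 5.0712e-6)
(C + Q(141)) + V = (1/197192 + 141) - 60432361/29013570 = 27804073/197192 - 60432361/29013570 = 397389320070149/2860621947720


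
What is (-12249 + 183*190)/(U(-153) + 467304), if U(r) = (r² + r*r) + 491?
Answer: 22521/514613 ≈ 0.043763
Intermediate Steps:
U(r) = 491 + 2*r² (U(r) = (r² + r²) + 491 = 2*r² + 491 = 491 + 2*r²)
(-12249 + 183*190)/(U(-153) + 467304) = (-12249 + 183*190)/((491 + 2*(-153)²) + 467304) = (-12249 + 34770)/((491 + 2*23409) + 467304) = 22521/((491 + 46818) + 467304) = 22521/(47309 + 467304) = 22521/514613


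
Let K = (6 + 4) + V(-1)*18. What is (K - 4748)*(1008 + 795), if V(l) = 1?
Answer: -8510160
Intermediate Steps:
K = 28 (K = (6 + 4) + 1*18 = 10 + 18 = 28)
(K - 4748)*(1008 + 795) = (28 - 4748)*(1008 + 795) = -4720*1803 = -8510160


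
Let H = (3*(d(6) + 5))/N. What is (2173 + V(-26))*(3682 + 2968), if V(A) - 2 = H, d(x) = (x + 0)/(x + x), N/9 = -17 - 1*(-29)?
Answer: 520731575/36 ≈ 1.4465e+7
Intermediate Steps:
N = 108 (N = 9*(-17 - 1*(-29)) = 9*(-17 + 29) = 9*12 = 108)
d(x) = ½ (d(x) = x/((2*x)) = x*(1/(2*x)) = ½)
H = 11/72 (H = (3*(½ + 5))/108 = (3*(11/2))*(1/108) = (33/2)*(1/108) = 11/72 ≈ 0.15278)
V(A) = 155/72 (V(A) = 2 + 11/72 = 155/72)
(2173 + V(-26))*(3682 + 2968) = (2173 + 155/72)*(3682 + 2968) = (156611/72)*6650 = 520731575/36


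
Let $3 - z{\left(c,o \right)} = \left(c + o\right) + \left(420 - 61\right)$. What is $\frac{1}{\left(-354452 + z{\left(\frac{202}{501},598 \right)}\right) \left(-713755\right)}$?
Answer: $\frac{501}{127090221753040} \approx 3.9421 \cdot 10^{-12}$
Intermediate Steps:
$z{\left(c,o \right)} = -356 - c - o$ ($z{\left(c,o \right)} = 3 - \left(\left(c + o\right) + \left(420 - 61\right)\right) = 3 - \left(\left(c + o\right) + 359\right) = 3 - \left(359 + c + o\right) = -356 - c - o$)
$\frac{1}{\left(-354452 + z{\left(\frac{202}{501},598 \right)}\right) \left(-713755\right)} = \frac{1}{\left(-354452 - \left(954 + \frac{202}{501}\right)\right) \left(-713755\right)} = \frac{1}{-354452 - \left(954 + \frac{202}{501}\right)} \left(- \frac{1}{713755}\right) = \frac{1}{-354452 - \frac{478156}{501}} \left(- \frac{1}{713755}\right) = \frac{1}{- \frac{178058608}{501}} \left(- \frac{1}{713755}\right) = \left(- \frac{501}{178058608}\right) \left(- \frac{1}{713755}\right) = \frac{501}{127090221753040}$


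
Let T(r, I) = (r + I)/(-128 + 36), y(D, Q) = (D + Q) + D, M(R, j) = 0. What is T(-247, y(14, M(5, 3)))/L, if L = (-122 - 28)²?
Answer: 73/690000 ≈ 0.00010580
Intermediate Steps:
y(D, Q) = Q + 2*D
T(r, I) = -I/92 - r/92 (T(r, I) = (I + r)/(-92) = (I + r)*(-1/92) = -I/92 - r/92)
L = 22500 (L = (-150)² = 22500)
T(-247, y(14, M(5, 3)))/L = (-(0 + 2*14)/92 - 1/92*(-247))/22500 = (-(0 + 28)/92 + 247/92)*(1/22500) = (-1/92*28 + 247/92)*(1/22500) = (-7/23 + 247/92)*(1/22500) = (219/92)*(1/22500) = 73/690000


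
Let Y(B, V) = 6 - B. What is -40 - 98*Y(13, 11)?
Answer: 646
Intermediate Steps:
-40 - 98*Y(13, 11) = -40 - 98*(6 - 1*13) = -40 - 98*(6 - 13) = -40 - 98*(-7) = -40 + 686 = 646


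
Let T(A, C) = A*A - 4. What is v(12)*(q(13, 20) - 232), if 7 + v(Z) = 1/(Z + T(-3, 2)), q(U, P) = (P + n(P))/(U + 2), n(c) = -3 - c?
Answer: 136998/85 ≈ 1611.7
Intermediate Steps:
T(A, C) = -4 + A² (T(A, C) = A² - 4 = -4 + A²)
q(U, P) = -3/(2 + U) (q(U, P) = (P + (-3 - P))/(U + 2) = -3/(2 + U))
v(Z) = -7 + 1/(5 + Z) (v(Z) = -7 + 1/(Z + (-4 + (-3)²)) = -7 + 1/(Z + (-4 + 9)) = -7 + 1/(Z + 5) = -7 + 1/(5 + Z))
v(12)*(q(13, 20) - 232) = ((-34 - 7*12)/(5 + 12))*(-3/(2 + 13) - 232) = ((-34 - 84)/17)*(-3/15 - 232) = ((1/17)*(-118))*(-3*1/15 - 232) = -118*(-⅕ - 232)/17 = -118/17*(-1161/5) = 136998/85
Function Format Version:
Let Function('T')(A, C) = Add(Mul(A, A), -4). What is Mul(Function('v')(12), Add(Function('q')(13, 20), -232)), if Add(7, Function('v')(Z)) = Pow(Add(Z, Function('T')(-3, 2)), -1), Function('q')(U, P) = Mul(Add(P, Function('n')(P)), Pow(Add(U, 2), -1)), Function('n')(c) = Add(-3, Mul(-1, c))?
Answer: Rational(136998, 85) ≈ 1611.7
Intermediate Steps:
Function('T')(A, C) = Add(-4, Pow(A, 2)) (Function('T')(A, C) = Add(Pow(A, 2), -4) = Add(-4, Pow(A, 2)))
Function('q')(U, P) = Mul(-3, Pow(Add(2, U), -1)) (Function('q')(U, P) = Mul(Add(P, Add(-3, Mul(-1, P))), Pow(Add(U, 2), -1)) = Mul(-3, Pow(Add(2, U), -1)))
Function('v')(Z) = Add(-7, Pow(Add(5, Z), -1)) (Function('v')(Z) = Add(-7, Pow(Add(Z, Add(-4, Pow(-3, 2))), -1)) = Add(-7, Pow(Add(Z, Add(-4, 9)), -1)) = Add(-7, Pow(Add(Z, 5), -1)) = Add(-7, Pow(Add(5, Z), -1)))
Mul(Function('v')(12), Add(Function('q')(13, 20), -232)) = Mul(Mul(Pow(Add(5, 12), -1), Add(-34, Mul(-7, 12))), Add(Mul(-3, Pow(Add(2, 13), -1)), -232)) = Mul(Mul(Pow(17, -1), Add(-34, -84)), Add(Mul(-3, Pow(15, -1)), -232)) = Mul(Mul(Rational(1, 17), -118), Add(Mul(-3, Rational(1, 15)), -232)) = Mul(Rational(-118, 17), Add(Rational(-1, 5), -232)) = Mul(Rational(-118, 17), Rational(-1161, 5)) = Rational(136998, 85)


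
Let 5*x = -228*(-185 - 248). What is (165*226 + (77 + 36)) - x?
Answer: 88291/5 ≈ 17658.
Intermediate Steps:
x = 98724/5 (x = (-228*(-185 - 248))/5 = (-228*(-433))/5 = (⅕)*98724 = 98724/5 ≈ 19745.)
(165*226 + (77 + 36)) - x = (165*226 + (77 + 36)) - 1*98724/5 = (37290 + 113) - 98724/5 = 37403 - 98724/5 = 88291/5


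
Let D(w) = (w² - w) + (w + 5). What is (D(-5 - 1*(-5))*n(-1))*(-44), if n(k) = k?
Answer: 220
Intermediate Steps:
D(w) = 5 + w² (D(w) = (w² - w) + (5 + w) = 5 + w²)
(D(-5 - 1*(-5))*n(-1))*(-44) = ((5 + (-5 - 1*(-5))²)*(-1))*(-44) = ((5 + (-5 + 5)²)*(-1))*(-44) = ((5 + 0²)*(-1))*(-44) = ((5 + 0)*(-1))*(-44) = (5*(-1))*(-44) = -5*(-44) = 220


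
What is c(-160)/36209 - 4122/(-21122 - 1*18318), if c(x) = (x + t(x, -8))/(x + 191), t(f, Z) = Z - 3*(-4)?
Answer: 2310352899/22135285880 ≈ 0.10437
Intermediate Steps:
t(f, Z) = 12 + Z (t(f, Z) = Z + 12 = 12 + Z)
c(x) = (4 + x)/(191 + x) (c(x) = (x + (12 - 8))/(x + 191) = (x + 4)/(191 + x) = (4 + x)/(191 + x))
c(-160)/36209 - 4122/(-21122 - 1*18318) = ((4 - 160)/(191 - 160))/36209 - 4122/(-21122 - 1*18318) = (-156/31)*(1/36209) - 4122/(-21122 - 18318) = ((1/31)*(-156))*(1/36209) - 4122/(-39440) = -156/31*1/36209 - 4122*(-1/39440) = -156/1122479 + 2061/19720 = 2310352899/22135285880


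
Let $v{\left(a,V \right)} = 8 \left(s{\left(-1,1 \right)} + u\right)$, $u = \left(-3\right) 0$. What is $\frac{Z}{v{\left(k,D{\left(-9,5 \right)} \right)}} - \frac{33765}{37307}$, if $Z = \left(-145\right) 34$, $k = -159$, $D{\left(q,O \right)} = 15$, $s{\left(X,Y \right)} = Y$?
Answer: $- \frac{92096815}{149228} \approx -617.16$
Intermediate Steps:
$u = 0$
$v{\left(a,V \right)} = 8$ ($v{\left(a,V \right)} = 8 \left(1 + 0\right) = 8 \cdot 1 = 8$)
$Z = -4930$
$\frac{Z}{v{\left(k,D{\left(-9,5 \right)} \right)}} - \frac{33765}{37307} = - \frac{4930}{8} - \frac{33765}{37307} = \left(-4930\right) \frac{1}{8} - \frac{33765}{37307} = - \frac{2465}{4} - \frac{33765}{37307} = - \frac{92096815}{149228}$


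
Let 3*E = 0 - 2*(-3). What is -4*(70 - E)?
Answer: -272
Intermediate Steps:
E = 2 (E = (0 - 2*(-3))/3 = (0 + 6)/3 = (⅓)*6 = 2)
-4*(70 - E) = -4*(70 - 1*2) = -4*(70 - 2) = -4*68 = -272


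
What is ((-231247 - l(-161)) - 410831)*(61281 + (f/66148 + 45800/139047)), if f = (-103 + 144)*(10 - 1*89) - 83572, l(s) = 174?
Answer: -1311576423724729513/33324931 ≈ -3.9357e+10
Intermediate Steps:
f = -86811 (f = 41*(10 - 89) - 83572 = 41*(-79) - 83572 = -3239 - 83572 = -86811)
((-231247 - l(-161)) - 410831)*(61281 + (f/66148 + 45800/139047)) = ((-231247 - 1*174) - 410831)*(61281 + (-86811/66148 + 45800/139047)) = ((-231247 - 174) - 410831)*(61281 + (-86811*1/66148 + 45800*(1/139047))) = (-231421 - 410831)*(61281 + (-86811/66148 + 45800/139047)) = -642252*(61281 - 9041230717/9197680956) = -642252*563634045433919/9197680956 = -1311576423724729513/33324931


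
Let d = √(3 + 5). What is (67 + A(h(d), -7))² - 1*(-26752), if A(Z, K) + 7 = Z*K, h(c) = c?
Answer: 30744 - 1680*√2 ≈ 28368.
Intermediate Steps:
d = 2*√2 (d = √8 = 2*√2 ≈ 2.8284)
A(Z, K) = -7 + K*Z (A(Z, K) = -7 + Z*K = -7 + K*Z)
(67 + A(h(d), -7))² - 1*(-26752) = (67 + (-7 - 14*√2))² - 1*(-26752) = (67 + (-7 - 14*√2))² + 26752 = (60 - 14*√2)² + 26752 = 26752 + (60 - 14*√2)²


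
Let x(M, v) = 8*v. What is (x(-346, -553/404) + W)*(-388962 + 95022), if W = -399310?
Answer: 11855016419040/101 ≈ 1.1738e+11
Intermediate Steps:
(x(-346, -553/404) + W)*(-388962 + 95022) = (8*(-553/404) - 399310)*(-388962 + 95022) = (8*(-553*1/404) - 399310)*(-293940) = (8*(-553/404) - 399310)*(-293940) = (-1106/101 - 399310)*(-293940) = -40331416/101*(-293940) = 11855016419040/101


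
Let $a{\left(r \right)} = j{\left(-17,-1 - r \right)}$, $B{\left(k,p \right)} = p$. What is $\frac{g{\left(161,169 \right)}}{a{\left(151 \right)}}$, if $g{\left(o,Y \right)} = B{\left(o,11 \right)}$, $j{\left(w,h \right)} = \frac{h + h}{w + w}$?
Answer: $\frac{187}{152} \approx 1.2303$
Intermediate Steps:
$j{\left(w,h \right)} = \frac{h}{w}$ ($j{\left(w,h \right)} = \frac{2 h}{2 w} = 2 h \frac{1}{2 w} = \frac{h}{w}$)
$a{\left(r \right)} = \frac{1}{17} + \frac{r}{17}$ ($a{\left(r \right)} = \frac{-1 - r}{-17} = \left(-1 - r\right) \left(- \frac{1}{17}\right) = \frac{1}{17} + \frac{r}{17}$)
$g{\left(o,Y \right)} = 11$
$\frac{g{\left(161,169 \right)}}{a{\left(151 \right)}} = \frac{11}{\frac{1}{17} + \frac{1}{17} \cdot 151} = \frac{11}{\frac{1}{17} + \frac{151}{17}} = \frac{11}{\frac{152}{17}} = 11 \cdot \frac{17}{152} = \frac{187}{152}$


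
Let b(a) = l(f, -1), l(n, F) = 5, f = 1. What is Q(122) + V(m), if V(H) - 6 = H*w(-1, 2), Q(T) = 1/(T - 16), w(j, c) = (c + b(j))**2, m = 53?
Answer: 275919/106 ≈ 2603.0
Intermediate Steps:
b(a) = 5
w(j, c) = (5 + c)**2 (w(j, c) = (c + 5)**2 = (5 + c)**2)
Q(T) = 1/(-16 + T)
V(H) = 6 + 49*H (V(H) = 6 + H*(5 + 2)**2 = 6 + H*7**2 = 6 + H*49 = 6 + 49*H)
Q(122) + V(m) = 1/(-16 + 122) + (6 + 49*53) = 1/106 + (6 + 2597) = 1/106 + 2603 = 275919/106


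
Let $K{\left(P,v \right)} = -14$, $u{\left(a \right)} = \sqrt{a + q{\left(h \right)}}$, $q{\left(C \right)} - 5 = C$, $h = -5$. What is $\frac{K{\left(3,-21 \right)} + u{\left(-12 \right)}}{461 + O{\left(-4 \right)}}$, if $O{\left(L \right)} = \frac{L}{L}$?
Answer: $- \frac{1}{33} + \frac{i \sqrt{3}}{231} \approx -0.030303 + 0.0074981 i$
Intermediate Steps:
$q{\left(C \right)} = 5 + C$
$u{\left(a \right)} = \sqrt{a}$ ($u{\left(a \right)} = \sqrt{a + \left(5 - 5\right)} = \sqrt{a + 0} = \sqrt{a}$)
$O{\left(L \right)} = 1$
$\frac{K{\left(3,-21 \right)} + u{\left(-12 \right)}}{461 + O{\left(-4 \right)}} = \frac{-14 + \sqrt{-12}}{461 + 1} = \frac{-14 + 2 i \sqrt{3}}{462} = \left(-14 + 2 i \sqrt{3}\right) \frac{1}{462} = - \frac{1}{33} + \frac{i \sqrt{3}}{231}$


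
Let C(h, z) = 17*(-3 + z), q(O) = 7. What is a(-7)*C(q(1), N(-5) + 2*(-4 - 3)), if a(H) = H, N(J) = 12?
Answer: 595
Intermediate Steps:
C(h, z) = -51 + 17*z
a(-7)*C(q(1), N(-5) + 2*(-4 - 3)) = -7*(-51 + 17*(12 + 2*(-4 - 3))) = -7*(-51 + 17*(12 + 2*(-7))) = -7*(-51 + 17*(12 - 14)) = -7*(-51 + 17*(-2)) = -7*(-51 - 34) = -7*(-85) = 595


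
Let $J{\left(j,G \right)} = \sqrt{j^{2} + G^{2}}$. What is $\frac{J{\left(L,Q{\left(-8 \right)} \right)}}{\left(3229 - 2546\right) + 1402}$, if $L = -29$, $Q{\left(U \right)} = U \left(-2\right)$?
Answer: $\frac{\sqrt{1097}}{2085} \approx 0.015885$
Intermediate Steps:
$Q{\left(U \right)} = - 2 U$
$J{\left(j,G \right)} = \sqrt{G^{2} + j^{2}}$
$\frac{J{\left(L,Q{\left(-8 \right)} \right)}}{\left(3229 - 2546\right) + 1402} = \frac{\sqrt{\left(\left(-2\right) \left(-8\right)\right)^{2} + \left(-29\right)^{2}}}{\left(3229 - 2546\right) + 1402} = \frac{\sqrt{16^{2} + 841}}{683 + 1402} = \frac{\sqrt{256 + 841}}{2085} = \sqrt{1097} \cdot \frac{1}{2085} = \frac{\sqrt{1097}}{2085}$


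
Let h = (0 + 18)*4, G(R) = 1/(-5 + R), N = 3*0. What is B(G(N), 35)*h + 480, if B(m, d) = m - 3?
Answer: 1248/5 ≈ 249.60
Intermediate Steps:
N = 0
h = 72 (h = 18*4 = 72)
B(m, d) = -3 + m
B(G(N), 35)*h + 480 = (-3 + 1/(-5 + 0))*72 + 480 = (-3 + 1/(-5))*72 + 480 = (-3 - ⅕)*72 + 480 = -16/5*72 + 480 = -1152/5 + 480 = 1248/5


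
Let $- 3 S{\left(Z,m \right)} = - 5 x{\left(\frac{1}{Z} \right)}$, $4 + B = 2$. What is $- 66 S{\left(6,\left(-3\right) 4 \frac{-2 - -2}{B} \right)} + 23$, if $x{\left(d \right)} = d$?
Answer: $\frac{14}{3} \approx 4.6667$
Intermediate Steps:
$B = -2$ ($B = -4 + 2 = -2$)
$S{\left(Z,m \right)} = \frac{5}{3 Z}$ ($S{\left(Z,m \right)} = - \frac{\left(-5\right) \frac{1}{Z}}{3} = \frac{5}{3 Z}$)
$- 66 S{\left(6,\left(-3\right) 4 \frac{-2 - -2}{B} \right)} + 23 = - 66 \frac{5}{3 \cdot 6} + 23 = - 66 \cdot \frac{5}{3} \cdot \frac{1}{6} + 23 = \left(-66\right) \frac{5}{18} + 23 = - \frac{55}{3} + 23 = \frac{14}{3}$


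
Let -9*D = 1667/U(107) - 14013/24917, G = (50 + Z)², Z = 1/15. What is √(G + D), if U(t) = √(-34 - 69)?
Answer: √(3714981487907396626 + 2665043717454725*I*√103)/38496765 ≈ 50.068 + 0.18226*I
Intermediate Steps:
U(t) = I*√103 (U(t) = √(-103) = I*√103)
Z = 1/15 ≈ 0.066667
G = 564001/225 (G = (50 + 1/15)² = (751/15)² = 564001/225 ≈ 2506.7)
D = 1557/24917 + 1667*I*√103/927 (D = -(1667/((I*√103)) - 14013/24917)/9 = -(1667*(-I*√103/103) - 14013*1/24917)/9 = -(-1667*I*√103/103 - 14013/24917)/9 = -(-14013/24917 - 1667*I*√103/103)/9 = 1557/24917 + 1667*I*√103/927 ≈ 0.062487 + 18.25*I)
√(G + D) = √(564001/225 + (1557/24917 + 1667*I*√103/927)) = √(14053563242/5606325 + 1667*I*√103/927)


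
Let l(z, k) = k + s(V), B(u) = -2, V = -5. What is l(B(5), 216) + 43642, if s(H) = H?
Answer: 43853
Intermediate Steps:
l(z, k) = -5 + k (l(z, k) = k - 5 = -5 + k)
l(B(5), 216) + 43642 = (-5 + 216) + 43642 = 211 + 43642 = 43853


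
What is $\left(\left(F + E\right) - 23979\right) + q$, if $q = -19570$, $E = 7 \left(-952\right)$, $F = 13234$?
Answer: $-36979$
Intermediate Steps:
$E = -6664$
$\left(\left(F + E\right) - 23979\right) + q = \left(\left(13234 - 6664\right) - 23979\right) - 19570 = \left(6570 - 23979\right) - 19570 = -17409 - 19570 = -36979$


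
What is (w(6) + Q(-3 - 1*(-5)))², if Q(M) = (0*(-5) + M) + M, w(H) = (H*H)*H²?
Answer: 1690000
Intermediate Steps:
w(H) = H⁴ (w(H) = H²*H² = H⁴)
Q(M) = 2*M (Q(M) = (0 + M) + M = M + M = 2*M)
(w(6) + Q(-3 - 1*(-5)))² = (6⁴ + 2*(-3 - 1*(-5)))² = (1296 + 2*(-3 + 5))² = (1296 + 2*2)² = (1296 + 4)² = 1300² = 1690000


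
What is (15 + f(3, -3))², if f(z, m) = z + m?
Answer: 225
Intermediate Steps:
f(z, m) = m + z
(15 + f(3, -3))² = (15 + (-3 + 3))² = (15 + 0)² = 15² = 225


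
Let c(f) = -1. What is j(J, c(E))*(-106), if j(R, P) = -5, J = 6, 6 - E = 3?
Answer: 530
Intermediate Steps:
E = 3 (E = 6 - 1*3 = 6 - 3 = 3)
j(J, c(E))*(-106) = -5*(-106) = 530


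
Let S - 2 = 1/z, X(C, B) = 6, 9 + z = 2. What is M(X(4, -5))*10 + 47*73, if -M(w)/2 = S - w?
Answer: 24597/7 ≈ 3513.9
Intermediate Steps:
z = -7 (z = -9 + 2 = -7)
S = 13/7 (S = 2 + 1/(-7) = 2 - ⅐ = 13/7 ≈ 1.8571)
M(w) = -26/7 + 2*w (M(w) = -2*(13/7 - w) = -26/7 + 2*w)
M(X(4, -5))*10 + 47*73 = (-26/7 + 2*6)*10 + 47*73 = (-26/7 + 12)*10 + 3431 = (58/7)*10 + 3431 = 580/7 + 3431 = 24597/7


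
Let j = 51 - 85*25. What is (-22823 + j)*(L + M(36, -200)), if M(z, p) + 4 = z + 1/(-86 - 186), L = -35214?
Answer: 238251965985/272 ≈ 8.7593e+8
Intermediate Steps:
M(z, p) = -1089/272 + z (M(z, p) = -4 + (z + 1/(-86 - 186)) = -4 + (z + 1/(-272)) = -4 + (z - 1/272) = -4 + (-1/272 + z) = -1089/272 + z)
j = -2074 (j = 51 - 2125 = -2074)
(-22823 + j)*(L + M(36, -200)) = (-22823 - 2074)*(-35214 + (-1089/272 + 36)) = -24897*(-35214 + 8703/272) = -24897*(-9569505/272) = 238251965985/272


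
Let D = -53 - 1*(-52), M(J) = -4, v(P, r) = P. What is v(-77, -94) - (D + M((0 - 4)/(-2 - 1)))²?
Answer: -102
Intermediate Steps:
D = -1 (D = -53 + 52 = -1)
v(-77, -94) - (D + M((0 - 4)/(-2 - 1)))² = -77 - (-1 - 4)² = -77 - 1*(-5)² = -77 - 1*25 = -77 - 25 = -102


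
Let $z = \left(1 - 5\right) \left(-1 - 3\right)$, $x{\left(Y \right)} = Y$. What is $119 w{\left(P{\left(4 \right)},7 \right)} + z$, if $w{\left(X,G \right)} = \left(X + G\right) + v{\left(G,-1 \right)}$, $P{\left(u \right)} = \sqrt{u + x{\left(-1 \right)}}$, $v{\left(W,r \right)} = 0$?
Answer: $849 + 119 \sqrt{3} \approx 1055.1$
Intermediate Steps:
$P{\left(u \right)} = \sqrt{-1 + u}$ ($P{\left(u \right)} = \sqrt{u - 1} = \sqrt{-1 + u}$)
$w{\left(X,G \right)} = G + X$ ($w{\left(X,G \right)} = \left(X + G\right) + 0 = \left(G + X\right) + 0 = G + X$)
$z = 16$ ($z = \left(-4\right) \left(-4\right) = 16$)
$119 w{\left(P{\left(4 \right)},7 \right)} + z = 119 \left(7 + \sqrt{-1 + 4}\right) + 16 = 119 \left(7 + \sqrt{3}\right) + 16 = \left(833 + 119 \sqrt{3}\right) + 16 = 849 + 119 \sqrt{3}$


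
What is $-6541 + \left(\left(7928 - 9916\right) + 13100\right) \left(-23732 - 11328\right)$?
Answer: $-389593261$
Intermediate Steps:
$-6541 + \left(\left(7928 - 9916\right) + 13100\right) \left(-23732 - 11328\right) = -6541 + \left(-1988 + 13100\right) \left(-35060\right) = -6541 + 11112 \left(-35060\right) = -6541 - 389586720 = -389593261$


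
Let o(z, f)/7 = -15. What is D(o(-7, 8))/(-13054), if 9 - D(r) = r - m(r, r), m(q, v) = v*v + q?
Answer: -5517/6527 ≈ -0.84526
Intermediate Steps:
m(q, v) = q + v² (m(q, v) = v² + q = q + v²)
o(z, f) = -105 (o(z, f) = 7*(-15) = -105)
D(r) = 9 + r² (D(r) = 9 - (r - (r + r²)) = 9 - (r + (-r - r²)) = 9 - (-1)*r² = 9 + r²)
D(o(-7, 8))/(-13054) = (9 + (-105)²)/(-13054) = (9 + 11025)*(-1/13054) = 11034*(-1/13054) = -5517/6527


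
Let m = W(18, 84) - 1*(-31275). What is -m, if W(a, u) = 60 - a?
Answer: -31317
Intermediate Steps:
m = 31317 (m = (60 - 1*18) - 1*(-31275) = (60 - 18) + 31275 = 42 + 31275 = 31317)
-m = -1*31317 = -31317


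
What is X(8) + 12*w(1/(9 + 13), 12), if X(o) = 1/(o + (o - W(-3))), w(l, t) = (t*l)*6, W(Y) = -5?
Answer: 9083/231 ≈ 39.320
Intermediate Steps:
w(l, t) = 6*l*t (w(l, t) = (l*t)*6 = 6*l*t)
X(o) = 1/(5 + 2*o) (X(o) = 1/(o + (o - 1*(-5))) = 1/(o + (o + 5)) = 1/(o + (5 + o)) = 1/(5 + 2*o))
X(8) + 12*w(1/(9 + 13), 12) = 1/(5 + 2*8) + 12*(6*12/(9 + 13)) = 1/(5 + 16) + 12*(6*12/22) = 1/21 + 12*(6*(1/22)*12) = 1/21 + 12*(36/11) = 1/21 + 432/11 = 9083/231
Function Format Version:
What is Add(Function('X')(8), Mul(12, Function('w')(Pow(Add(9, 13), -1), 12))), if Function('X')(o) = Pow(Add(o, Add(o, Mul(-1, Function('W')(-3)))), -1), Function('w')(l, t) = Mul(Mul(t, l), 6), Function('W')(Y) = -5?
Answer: Rational(9083, 231) ≈ 39.320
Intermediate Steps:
Function('w')(l, t) = Mul(6, l, t) (Function('w')(l, t) = Mul(Mul(l, t), 6) = Mul(6, l, t))
Function('X')(o) = Pow(Add(5, Mul(2, o)), -1) (Function('X')(o) = Pow(Add(o, Add(o, Mul(-1, -5))), -1) = Pow(Add(o, Add(o, 5)), -1) = Pow(Add(o, Add(5, o)), -1) = Pow(Add(5, Mul(2, o)), -1))
Add(Function('X')(8), Mul(12, Function('w')(Pow(Add(9, 13), -1), 12))) = Add(Pow(Add(5, Mul(2, 8)), -1), Mul(12, Mul(6, Pow(Add(9, 13), -1), 12))) = Add(Pow(Add(5, 16), -1), Mul(12, Mul(6, Pow(22, -1), 12))) = Add(Pow(21, -1), Mul(12, Mul(6, Rational(1, 22), 12))) = Add(Rational(1, 21), Mul(12, Rational(36, 11))) = Add(Rational(1, 21), Rational(432, 11)) = Rational(9083, 231)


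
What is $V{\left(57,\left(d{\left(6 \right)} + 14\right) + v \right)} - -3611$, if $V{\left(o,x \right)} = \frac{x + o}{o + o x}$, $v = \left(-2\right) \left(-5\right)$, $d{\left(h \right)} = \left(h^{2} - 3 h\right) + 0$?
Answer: $\frac{2950220}{817} \approx 3611.0$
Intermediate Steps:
$d{\left(h \right)} = h^{2} - 3 h$
$v = 10$
$V{\left(o,x \right)} = \frac{o + x}{o + o x}$
$V{\left(57,\left(d{\left(6 \right)} + 14\right) + v \right)} - -3611 = \frac{57 + \left(\left(6 \left(-3 + 6\right) + 14\right) + 10\right)}{57 \left(1 + \left(\left(6 \left(-3 + 6\right) + 14\right) + 10\right)\right)} - -3611 = \frac{57 + \left(\left(6 \cdot 3 + 14\right) + 10\right)}{57 \left(1 + \left(\left(6 \cdot 3 + 14\right) + 10\right)\right)} + 3611 = \frac{57 + \left(\left(18 + 14\right) + 10\right)}{57 \left(1 + \left(\left(18 + 14\right) + 10\right)\right)} + 3611 = \frac{57 + \left(32 + 10\right)}{57 \left(1 + \left(32 + 10\right)\right)} + 3611 = \frac{57 + 42}{57 \left(1 + 42\right)} + 3611 = \frac{1}{57} \cdot \frac{1}{43} \cdot 99 + 3611 = \frac{33}{817} + 3611 = \frac{2950220}{817}$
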